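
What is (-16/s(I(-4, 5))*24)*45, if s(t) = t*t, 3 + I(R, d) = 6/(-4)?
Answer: -2560/3 ≈ -853.33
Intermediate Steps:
I(R, d) = -9/2 (I(R, d) = -3 + 6/(-4) = -3 + 6*(-¼) = -3 - 3/2 = -9/2)
s(t) = t²
(-16/s(I(-4, 5))*24)*45 = (-16/((-9/2)²)*24)*45 = (-16/81/4*24)*45 = (-16*4/81*24)*45 = -64/81*24*45 = -512/27*45 = -2560/3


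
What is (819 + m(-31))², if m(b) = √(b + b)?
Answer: (819 + I*√62)² ≈ 6.707e+5 + 1.29e+4*I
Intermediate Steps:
m(b) = √2*√b (m(b) = √(2*b) = √2*√b)
(819 + m(-31))² = (819 + √2*√(-31))² = (819 + √2*(I*√31))² = (819 + I*√62)²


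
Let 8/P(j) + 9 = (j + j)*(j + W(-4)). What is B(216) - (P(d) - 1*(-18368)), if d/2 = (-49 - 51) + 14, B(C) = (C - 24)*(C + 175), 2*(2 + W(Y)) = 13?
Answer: 3266774136/57611 ≈ 56704.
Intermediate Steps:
W(Y) = 9/2 (W(Y) = -2 + (½)*13 = -2 + 13/2 = 9/2)
B(C) = (-24 + C)*(175 + C)
d = -172 (d = 2*((-49 - 51) + 14) = 2*(-100 + 14) = 2*(-86) = -172)
P(j) = 8/(-9 + 2*j*(9/2 + j)) (P(j) = 8/(-9 + (j + j)*(j + 9/2)) = 8/(-9 + (2*j)*(9/2 + j)) = 8/(-9 + 2*j*(9/2 + j)))
B(216) - (P(d) - 1*(-18368)) = (-4200 + 216² + 151*216) - (8/(-9 + 2*(-172)² + 9*(-172)) - 1*(-18368)) = (-4200 + 46656 + 32616) - (8/(-9 + 2*29584 - 1548) + 18368) = 75072 - (8/(-9 + 59168 - 1548) + 18368) = 75072 - (8/57611 + 18368) = 75072 - 1*1058198856/57611 = 75072 - 1058198856/57611 = 3266774136/57611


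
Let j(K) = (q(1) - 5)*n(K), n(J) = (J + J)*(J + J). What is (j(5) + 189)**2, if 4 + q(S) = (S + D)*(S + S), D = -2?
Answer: 829921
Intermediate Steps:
n(J) = 4*J**2 (n(J) = (2*J)*(2*J) = 4*J**2)
q(S) = -4 + 2*S*(-2 + S) (q(S) = -4 + (S - 2)*(S + S) = -4 + (-2 + S)*(2*S) = -4 + 2*S*(-2 + S))
j(K) = -44*K**2 (j(K) = ((-4 - 4*1 + 2*1**2) - 5)*(4*K**2) = ((-4 - 4 + 2*1) - 5)*(4*K**2) = ((-4 - 4 + 2) - 5)*(4*K**2) = (-6 - 5)*(4*K**2) = -44*K**2)
(j(5) + 189)**2 = (-44*5**2 + 189)**2 = (-44*25 + 189)**2 = (-1100 + 189)**2 = (-911)**2 = 829921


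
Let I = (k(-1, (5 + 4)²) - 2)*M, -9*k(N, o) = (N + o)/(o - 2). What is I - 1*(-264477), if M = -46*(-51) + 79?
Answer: 184400797/711 ≈ 2.5935e+5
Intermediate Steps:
k(N, o) = -(N + o)/(9*(-2 + o)) (k(N, o) = -(N + o)/(9*(o - 2)) = -(N + o)/(9*(-2 + o)))
M = 2425 (M = 2346 + 79 = 2425)
I = -3642350/711 (I = ((-1*(-1) - (5 + 4)²)/(9*(-2 + (5 + 4)²)) - 2)*2425 = ((1 - 1*9²)/(9*(-2 + 9²)) - 2)*2425 = ((1 - 1*81)/(9*(-2 + 81)) - 2)*2425 = ((⅑)*(1 - 81)/79 - 2)*2425 = ((⅑)*(1/79)*(-80) - 2)*2425 = (-80/711 - 2)*2425 = -1502/711*2425 = -3642350/711 ≈ -5122.9)
I - 1*(-264477) = -3642350/711 - 1*(-264477) = -3642350/711 + 264477 = 184400797/711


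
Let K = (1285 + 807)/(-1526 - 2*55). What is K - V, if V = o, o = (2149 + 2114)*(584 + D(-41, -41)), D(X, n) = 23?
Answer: -1058345692/409 ≈ -2.5876e+6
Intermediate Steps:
o = 2587641 (o = (2149 + 2114)*(584 + 23) = 4263*607 = 2587641)
V = 2587641
K = -523/409 (K = 2092/(-1526 - 110) = 2092/(-1636) = 2092*(-1/1636) = -523/409 ≈ -1.2787)
K - V = -523/409 - 1*2587641 = -523/409 - 2587641 = -1058345692/409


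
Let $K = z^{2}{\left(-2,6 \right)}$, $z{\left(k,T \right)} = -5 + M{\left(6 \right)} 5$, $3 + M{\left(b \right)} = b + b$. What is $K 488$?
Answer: $780800$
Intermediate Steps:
$M{\left(b \right)} = -3 + 2 b$ ($M{\left(b \right)} = -3 + \left(b + b\right) = -3 + 2 b$)
$z{\left(k,T \right)} = 40$ ($z{\left(k,T \right)} = -5 + \left(-3 + 2 \cdot 6\right) 5 = -5 + \left(-3 + 12\right) 5 = -5 + 9 \cdot 5 = -5 + 45 = 40$)
$K = 1600$ ($K = 40^{2} = 1600$)
$K 488 = 1600 \cdot 488 = 780800$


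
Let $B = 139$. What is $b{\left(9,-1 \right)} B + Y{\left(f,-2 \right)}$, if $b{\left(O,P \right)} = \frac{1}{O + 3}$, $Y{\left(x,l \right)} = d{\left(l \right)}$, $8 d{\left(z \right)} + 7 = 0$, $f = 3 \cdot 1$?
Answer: $\frac{257}{24} \approx 10.708$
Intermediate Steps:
$f = 3$
$d{\left(z \right)} = - \frac{7}{8}$ ($d{\left(z \right)} = - \frac{7}{8} + \frac{1}{8} \cdot 0 = - \frac{7}{8} + 0 = - \frac{7}{8}$)
$Y{\left(x,l \right)} = - \frac{7}{8}$
$b{\left(O,P \right)} = \frac{1}{3 + O}$
$b{\left(9,-1 \right)} B + Y{\left(f,-2 \right)} = \frac{1}{3 + 9} \cdot 139 - \frac{7}{8} = \frac{1}{12} \cdot 139 - \frac{7}{8} = \frac{139}{12} - \frac{7}{8} = \frac{257}{24}$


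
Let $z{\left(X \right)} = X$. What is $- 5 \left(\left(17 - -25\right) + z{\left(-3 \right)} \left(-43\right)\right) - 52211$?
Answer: $-53066$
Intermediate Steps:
$- 5 \left(\left(17 - -25\right) + z{\left(-3 \right)} \left(-43\right)\right) - 52211 = - 5 \left(\left(17 - -25\right) - -129\right) - 52211 = - 5 \left(\left(17 + 25\right) + 129\right) - 52211 = - 5 \left(42 + 129\right) - 52211 = \left(-5\right) 171 - 52211 = -855 - 52211 = -53066$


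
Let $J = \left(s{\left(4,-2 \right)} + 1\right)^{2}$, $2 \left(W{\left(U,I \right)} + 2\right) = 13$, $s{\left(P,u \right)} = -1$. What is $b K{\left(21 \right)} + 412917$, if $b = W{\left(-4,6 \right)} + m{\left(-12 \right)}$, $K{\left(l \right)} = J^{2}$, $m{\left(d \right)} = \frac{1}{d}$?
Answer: $412917$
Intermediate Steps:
$W{\left(U,I \right)} = \frac{9}{2}$ ($W{\left(U,I \right)} = -2 + \frac{1}{2} \cdot 13 = -2 + \frac{13}{2} = \frac{9}{2}$)
$J = 0$ ($J = \left(-1 + 1\right)^{2} = 0^{2} = 0$)
$K{\left(l \right)} = 0$ ($K{\left(l \right)} = 0^{2} = 0$)
$b = \frac{53}{12}$ ($b = \frac{9}{2} + \frac{1}{-12} = \frac{9}{2} - \frac{1}{12} = \frac{53}{12} \approx 4.4167$)
$b K{\left(21 \right)} + 412917 = \frac{53}{12} \cdot 0 + 412917 = 0 + 412917 = 412917$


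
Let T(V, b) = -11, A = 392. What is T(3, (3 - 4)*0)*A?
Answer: -4312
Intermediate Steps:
T(3, (3 - 4)*0)*A = -11*392 = -4312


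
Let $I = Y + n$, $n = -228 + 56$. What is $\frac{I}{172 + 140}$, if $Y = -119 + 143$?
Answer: $- \frac{37}{78} \approx -0.47436$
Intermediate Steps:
$Y = 24$
$n = -172$
$I = -148$ ($I = 24 - 172 = -148$)
$\frac{I}{172 + 140} = - \frac{148}{172 + 140} = - \frac{148}{312} = \left(-148\right) \frac{1}{312} = - \frac{37}{78}$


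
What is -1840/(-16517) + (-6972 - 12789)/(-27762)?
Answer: 17974977/21835474 ≈ 0.82320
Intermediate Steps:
-1840/(-16517) + (-6972 - 12789)/(-27762) = -1840*(-1/16517) - 19761*(-1/27762) = 1840/16517 + 941/1322 = 17974977/21835474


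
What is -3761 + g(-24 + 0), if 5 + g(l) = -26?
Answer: -3792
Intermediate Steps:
g(l) = -31 (g(l) = -5 - 26 = -31)
-3761 + g(-24 + 0) = -3761 - 31 = -3792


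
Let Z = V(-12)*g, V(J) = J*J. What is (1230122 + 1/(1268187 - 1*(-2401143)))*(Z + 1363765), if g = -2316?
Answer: 4650313346857536121/3669330 ≈ 1.2673e+12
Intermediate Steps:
V(J) = J**2
Z = -333504 (Z = (-12)**2*(-2316) = 144*(-2316) = -333504)
(1230122 + 1/(1268187 - 1*(-2401143)))*(Z + 1363765) = (1230122 + 1/(1268187 - 1*(-2401143)))*(-333504 + 1363765) = (1230122 + 1/(1268187 + 2401143))*1030261 = (1230122 + 1/3669330)*1030261 = (4513723558261/3669330)*1030261 = 4650313346857536121/3669330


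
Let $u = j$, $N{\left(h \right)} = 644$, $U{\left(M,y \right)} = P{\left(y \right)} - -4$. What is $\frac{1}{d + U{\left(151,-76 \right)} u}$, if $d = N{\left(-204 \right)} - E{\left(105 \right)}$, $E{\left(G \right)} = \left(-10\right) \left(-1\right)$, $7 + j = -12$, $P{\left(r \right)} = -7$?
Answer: $\frac{1}{691} \approx 0.0014472$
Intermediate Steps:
$U{\left(M,y \right)} = -3$ ($U{\left(M,y \right)} = -7 - -4 = -7 + 4 = -3$)
$j = -19$ ($j = -7 - 12 = -19$)
$u = -19$
$E{\left(G \right)} = 10$
$d = 634$ ($d = 644 - 10 = 634$)
$\frac{1}{d + U{\left(151,-76 \right)} u} = \frac{1}{634 - -57} = \frac{1}{634 + 57} = \frac{1}{691}$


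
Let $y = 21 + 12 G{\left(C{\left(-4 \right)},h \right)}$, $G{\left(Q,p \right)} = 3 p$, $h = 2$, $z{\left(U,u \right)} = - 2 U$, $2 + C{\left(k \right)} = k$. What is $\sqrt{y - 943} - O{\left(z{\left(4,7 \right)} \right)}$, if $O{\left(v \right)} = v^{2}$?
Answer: $-64 + 5 i \sqrt{34} \approx -64.0 + 29.155 i$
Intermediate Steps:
$C{\left(k \right)} = -2 + k$
$y = 93$ ($y = 21 + 12 \cdot 3 \cdot 2 = 21 + 12 \cdot 6 = 21 + 72 = 93$)
$\sqrt{y - 943} - O{\left(z{\left(4,7 \right)} \right)} = \sqrt{93 - 943} - \left(\left(-2\right) 4\right)^{2} = \sqrt{-850} - \left(-8\right)^{2} = 5 i \sqrt{34} - 64 = -64 + 5 i \sqrt{34}$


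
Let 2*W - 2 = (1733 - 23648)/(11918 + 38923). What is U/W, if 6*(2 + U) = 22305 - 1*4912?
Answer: 32728423/8863 ≈ 3692.7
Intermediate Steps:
U = 17381/6 (U = -2 + (22305 - 1*4912)/6 = -2 + (22305 - 4912)/6 = -2 + (1/6)*17393 = -2 + 17393/6 = 17381/6 ≈ 2896.8)
W = 8863/11298 (W = 1 + ((1733 - 23648)/(11918 + 38923))/2 = 1 + (-21915/50841)/2 = 1 + (-21915*1/50841)/2 = 1 + (1/2)*(-2435/5649) = 1 - 2435/11298 = 8863/11298 ≈ 0.78448)
U/W = 17381/(6*(8863/11298)) = (17381/6)*(11298/8863) = 32728423/8863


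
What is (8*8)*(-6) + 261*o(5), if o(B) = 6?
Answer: 1182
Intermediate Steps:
(8*8)*(-6) + 261*o(5) = (8*8)*(-6) + 261*6 = 64*(-6) + 1566 = -384 + 1566 = 1182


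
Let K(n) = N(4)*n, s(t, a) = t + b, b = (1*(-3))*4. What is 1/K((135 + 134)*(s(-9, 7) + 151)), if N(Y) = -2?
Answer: -1/69940 ≈ -1.4298e-5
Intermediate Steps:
b = -12 (b = -3*4 = -12)
s(t, a) = -12 + t (s(t, a) = t - 12 = -12 + t)
K(n) = -2*n
1/K((135 + 134)*(s(-9, 7) + 151)) = 1/(-2*(135 + 134)*((-12 - 9) + 151)) = 1/(-538*(-21 + 151)) = 1/(-538*130) = 1/(-2*34970) = 1/(-69940) = -1/69940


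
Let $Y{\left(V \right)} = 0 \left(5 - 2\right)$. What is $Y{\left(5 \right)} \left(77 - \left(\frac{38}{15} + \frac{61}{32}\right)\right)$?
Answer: $0$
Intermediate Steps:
$Y{\left(V \right)} = 0$ ($Y{\left(V \right)} = 0 \cdot 3 = 0$)
$Y{\left(5 \right)} \left(77 - \left(\frac{38}{15} + \frac{61}{32}\right)\right) = 0 \left(77 - \left(\frac{38}{15} + \frac{61}{32}\right)\right) = 0 \left(77 - \frac{2131}{480}\right) = 0 \cdot \frac{34829}{480} = 0$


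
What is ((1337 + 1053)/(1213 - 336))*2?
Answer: 4780/877 ≈ 5.4504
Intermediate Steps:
((1337 + 1053)/(1213 - 336))*2 = (2390/877)*2 = 4780/877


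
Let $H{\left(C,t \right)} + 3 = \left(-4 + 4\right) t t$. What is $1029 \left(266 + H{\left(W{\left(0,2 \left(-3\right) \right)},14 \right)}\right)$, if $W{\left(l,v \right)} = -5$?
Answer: $270627$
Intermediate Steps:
$H{\left(C,t \right)} = -3$ ($H{\left(C,t \right)} = -3 + \left(-4 + 4\right) t t = -3 + 0 t t = -3 + 0 t = -3 + 0 = -3$)
$1029 \left(266 + H{\left(W{\left(0,2 \left(-3\right) \right)},14 \right)}\right) = 1029 \left(266 - 3\right) = 1029 \cdot 263 = 270627$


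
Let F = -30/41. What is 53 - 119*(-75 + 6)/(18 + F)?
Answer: 124725/236 ≈ 528.50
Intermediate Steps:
F = -30/41 (F = -30*1/41 = -30/41 ≈ -0.73171)
53 - 119*(-75 + 6)/(18 + F) = 53 - 119*(-75 + 6)/(18 - 30/41) = 53 - (-8211)/708/41 = 53 - (-8211)*41/708 = 53 - 119*(-943/236) = 53 + 112217/236 = 124725/236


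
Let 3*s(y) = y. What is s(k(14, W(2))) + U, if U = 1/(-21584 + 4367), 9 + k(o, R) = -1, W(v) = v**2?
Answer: -57391/17217 ≈ -3.3334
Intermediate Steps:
k(o, R) = -10 (k(o, R) = -9 - 1 = -10)
s(y) = y/3
U = -1/17217 (U = 1/(-17217) = -1/17217 ≈ -5.8082e-5)
s(k(14, W(2))) + U = (1/3)*(-10) - 1/17217 = -10/3 - 1/17217 = -57391/17217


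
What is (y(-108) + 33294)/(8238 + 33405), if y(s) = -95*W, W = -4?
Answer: 33674/41643 ≈ 0.80864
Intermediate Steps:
y(s) = 380 (y(s) = -95*(-4) = 380)
(y(-108) + 33294)/(8238 + 33405) = (380 + 33294)/(8238 + 33405) = 33674/41643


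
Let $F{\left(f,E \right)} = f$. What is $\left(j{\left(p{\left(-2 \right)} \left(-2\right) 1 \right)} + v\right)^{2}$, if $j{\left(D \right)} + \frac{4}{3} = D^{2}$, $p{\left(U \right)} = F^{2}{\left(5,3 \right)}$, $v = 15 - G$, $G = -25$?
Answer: $\frac{58003456}{9} \approx 6.4448 \cdot 10^{6}$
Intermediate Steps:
$v = 40$ ($v = 15 - -25 = 15 + 25 = 40$)
$p{\left(U \right)} = 25$ ($p{\left(U \right)} = 5^{2} = 25$)
$j{\left(D \right)} = - \frac{4}{3} + D^{2}$
$\left(j{\left(p{\left(-2 \right)} \left(-2\right) 1 \right)} + v\right)^{2} = \left(\left(- \frac{4}{3} + \left(25 \left(-2\right) 1\right)^{2}\right) + 40\right)^{2} = \left(\left(- \frac{4}{3} + \left(\left(-50\right) 1\right)^{2}\right) + 40\right)^{2} = \left(\left(- \frac{4}{3} + \left(-50\right)^{2}\right) + 40\right)^{2} = \left(\left(- \frac{4}{3} + 2500\right) + 40\right)^{2} = \left(\frac{7496}{3} + 40\right)^{2} = \left(\frac{7616}{3}\right)^{2} = \frac{58003456}{9}$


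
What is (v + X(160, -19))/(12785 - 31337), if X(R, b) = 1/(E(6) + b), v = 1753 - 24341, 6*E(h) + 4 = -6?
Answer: 1400459/1150224 ≈ 1.2176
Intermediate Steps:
E(h) = -5/3 (E(h) = -2/3 + (1/6)*(-6) = -2/3 - 1 = -5/3)
v = -22588
X(R, b) = 1/(-5/3 + b)
(v + X(160, -19))/(12785 - 31337) = (-22588 + 3/(-5 + 3*(-19)))/(12785 - 31337) = (-22588 + 3/(-5 - 57))/(-18552) = (-22588 + 3/(-62))*(-1/18552) = (-22588 + 3*(-1/62))*(-1/18552) = (-22588 - 3/62)*(-1/18552) = -1400459/62*(-1/18552) = 1400459/1150224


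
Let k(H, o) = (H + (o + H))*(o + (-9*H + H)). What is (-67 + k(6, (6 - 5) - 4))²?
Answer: 276676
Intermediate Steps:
k(H, o) = (o - 8*H)*(o + 2*H) (k(H, o) = (H + (H + o))*(o - 8*H) = (o + 2*H)*(o - 8*H) = (o - 8*H)*(o + 2*H))
(-67 + k(6, (6 - 5) - 4))² = (-67 + (((6 - 5) - 4)² - 16*6² - 6*6*((6 - 5) - 4)))² = (-67 + ((1 - 4)² - 16*36 - 6*6*(1 - 4)))² = (-67 + ((-3)² - 576 - 6*6*(-3)))² = (-67 + (9 - 576 + 108))² = (-67 - 459)² = (-526)² = 276676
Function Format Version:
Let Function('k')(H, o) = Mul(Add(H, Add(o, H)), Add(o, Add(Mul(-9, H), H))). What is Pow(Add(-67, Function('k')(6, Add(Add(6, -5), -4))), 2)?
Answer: 276676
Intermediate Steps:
Function('k')(H, o) = Mul(Add(o, Mul(-8, H)), Add(o, Mul(2, H))) (Function('k')(H, o) = Mul(Add(H, Add(H, o)), Add(o, Mul(-8, H))) = Mul(Add(o, Mul(2, H)), Add(o, Mul(-8, H))) = Mul(Add(o, Mul(-8, H)), Add(o, Mul(2, H))))
Pow(Add(-67, Function('k')(6, Add(Add(6, -5), -4))), 2) = Pow(Add(-67, Add(Pow(Add(Add(6, -5), -4), 2), Mul(-16, Pow(6, 2)), Mul(-6, 6, Add(Add(6, -5), -4)))), 2) = Pow(Add(-67, Add(Pow(Add(1, -4), 2), Mul(-16, 36), Mul(-6, 6, Add(1, -4)))), 2) = Pow(Add(-67, Add(Pow(-3, 2), -576, Mul(-6, 6, -3))), 2) = Pow(Add(-67, Add(9, -576, 108)), 2) = Pow(Add(-67, -459), 2) = Pow(-526, 2) = 276676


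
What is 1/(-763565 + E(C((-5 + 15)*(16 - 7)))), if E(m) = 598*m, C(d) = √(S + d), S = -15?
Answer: -152713/116600937785 - 598*√3/116600937785 ≈ -1.3186e-6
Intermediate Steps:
C(d) = √(-15 + d)
1/(-763565 + E(C((-5 + 15)*(16 - 7)))) = 1/(-763565 + 598*√(-15 + (-5 + 15)*(16 - 7))) = 1/(-763565 + 598*√(-15 + 10*9)) = 1/(-763565 + 598*√(-15 + 90)) = 1/(-763565 + 598*√75) = 1/(-763565 + 598*(5*√3)) = 1/(-763565 + 2990*√3)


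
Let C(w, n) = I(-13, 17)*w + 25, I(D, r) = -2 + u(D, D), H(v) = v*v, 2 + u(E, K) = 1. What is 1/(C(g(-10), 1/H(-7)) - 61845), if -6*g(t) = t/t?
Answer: -2/123639 ≈ -1.6176e-5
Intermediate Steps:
u(E, K) = -1 (u(E, K) = -2 + 1 = -1)
H(v) = v**2
I(D, r) = -3 (I(D, r) = -2 - 1 = -3)
g(t) = -1/6 (g(t) = -t/(6*t) = -1/6*1 = -1/6)
C(w, n) = 25 - 3*w (C(w, n) = -3*w + 25 = 25 - 3*w)
1/(C(g(-10), 1/H(-7)) - 61845) = 1/((25 - 3*(-1/6)) - 61845) = 1/((25 + 1/2) - 61845) = 1/(51/2 - 61845) = 1/(-123639/2) = -2/123639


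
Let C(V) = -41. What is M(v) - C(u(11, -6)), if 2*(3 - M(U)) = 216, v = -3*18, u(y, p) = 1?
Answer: -64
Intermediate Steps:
v = -54
M(U) = -105 (M(U) = 3 - ½*216 = 3 - 108 = -105)
M(v) - C(u(11, -6)) = -105 - 1*(-41) = -105 + 41 = -64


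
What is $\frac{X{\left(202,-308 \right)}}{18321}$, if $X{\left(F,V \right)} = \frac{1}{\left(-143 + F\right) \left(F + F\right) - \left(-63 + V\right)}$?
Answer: $\frac{1}{443496447} \approx 2.2548 \cdot 10^{-9}$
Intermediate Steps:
$X{\left(F,V \right)} = \frac{1}{63 - V + 2 F \left(-143 + F\right)}$ ($X{\left(F,V \right)} = \frac{1}{\left(-143 + F\right) 2 F - \left(-63 + V\right)} = \frac{1}{2 F \left(-143 + F\right) - \left(-63 + V\right)} = \frac{1}{63 - V + 2 F \left(-143 + F\right)}$)
$\frac{X{\left(202,-308 \right)}}{18321} = \frac{1}{\left(63 - -308 - 57772 + 2 \cdot 202^{2}\right) 18321} = \frac{1}{63 + 308 - 57772 + 2 \cdot 40804} \cdot \frac{1}{18321} = \frac{1}{63 + 308 - 57772 + 81608} \cdot \frac{1}{18321} = \frac{1}{24207} \cdot \frac{1}{18321} = \frac{1}{443496447}$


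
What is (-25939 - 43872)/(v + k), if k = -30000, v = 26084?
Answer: 69811/3916 ≈ 17.827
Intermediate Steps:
(-25939 - 43872)/(v + k) = (-25939 - 43872)/(26084 - 30000) = -69811/(-3916) = -69811*(-1/3916) = 69811/3916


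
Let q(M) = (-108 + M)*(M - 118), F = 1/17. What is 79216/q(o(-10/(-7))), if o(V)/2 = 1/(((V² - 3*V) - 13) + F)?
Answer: 3169085590000/511023110739 ≈ 6.2015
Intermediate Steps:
F = 1/17 ≈ 0.058824
o(V) = 2/(-220/17 + V² - 3*V) (o(V) = 2/(((V² - 3*V) - 13) + 1/17) = 2/((-13 + V² - 3*V) + 1/17) = 2/(-220/17 + V² - 3*V))
q(M) = (-118 + M)*(-108 + M) (q(M) = (-108 + M)*(-118 + M) = (-118 + M)*(-108 + M))
79216/q(o(-10/(-7))) = 79216/(12744 + (34/(-220 - (-510)/(-7) + 17*(-10/(-7))²))² - 7684/(-220 - (-510)/(-7) + 17*(-10/(-7))²)) = 79216/(12744 + (34/(-220 - (-510)*(-1)/7 + 17*(-10*(-⅐))²))² - 7684/(-220 - (-510)*(-1)/7 + 17*(-10*(-⅐))²)) = 79216/(12744 + (34/(-220 - 51*10/7 + 17*(10/7)²))² - 7684/(-220 - 51*10/7 + 17*(10/7)²)) = 79216/(12744 + (34/(-220 - 510/7 + 17*(100/49)))² - 7684/(-220 - 510/7 + 17*(100/49))) = 79216/(12744 + (34/(-220 - 510/7 + 1700/49))² - 7684/(-220 - 510/7 + 1700/49)) = 79216/(12744 + (34/(-12650/49))² - 7684/(-12650/49)) = 79216/(12744 + (34*(-49/12650))² - 7684*(-49)/12650) = 79216/(12744 + (-833/6325)² - 226*(-833/6325)) = 79216/(12744 + 693889/40005625 + 188258/6325) = 79216/(511023110739/40005625) = 79216*(40005625/511023110739) = 3169085590000/511023110739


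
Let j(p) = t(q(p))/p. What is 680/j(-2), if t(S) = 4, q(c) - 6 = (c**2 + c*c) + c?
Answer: -340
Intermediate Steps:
q(c) = 6 + c + 2*c**2 (q(c) = 6 + ((c**2 + c*c) + c) = 6 + ((c**2 + c**2) + c) = 6 + (2*c**2 + c) = 6 + (c + 2*c**2) = 6 + c + 2*c**2)
j(p) = 4/p
680/j(-2) = 680/((4/(-2))) = 680/((4*(-1/2))) = 680/(-2) = 680*(-1/2) = -340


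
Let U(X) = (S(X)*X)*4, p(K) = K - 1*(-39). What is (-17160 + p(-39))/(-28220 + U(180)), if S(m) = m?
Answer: -858/5069 ≈ -0.16926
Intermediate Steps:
p(K) = 39 + K (p(K) = K + 39 = 39 + K)
U(X) = 4*X**2 (U(X) = (X*X)*4 = X**2*4 = 4*X**2)
(-17160 + p(-39))/(-28220 + U(180)) = (-17160 + (39 - 39))/(-28220 + 4*180**2) = (-17160 + 0)/(-28220 + 4*32400) = -17160/(-28220 + 129600) = -17160/101380 = -17160*1/101380 = -858/5069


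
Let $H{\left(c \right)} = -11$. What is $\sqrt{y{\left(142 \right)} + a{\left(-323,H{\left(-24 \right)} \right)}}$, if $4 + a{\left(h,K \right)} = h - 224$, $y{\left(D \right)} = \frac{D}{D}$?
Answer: $5 i \sqrt{22} \approx 23.452 i$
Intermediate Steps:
$y{\left(D \right)} = 1$
$a{\left(h,K \right)} = -228 + h$ ($a{\left(h,K \right)} = -4 + \left(h - 224\right) = -4 + \left(-224 + h\right) = -228 + h$)
$\sqrt{y{\left(142 \right)} + a{\left(-323,H{\left(-24 \right)} \right)}} = \sqrt{1 - 551} = \sqrt{-550} = 5 i \sqrt{22}$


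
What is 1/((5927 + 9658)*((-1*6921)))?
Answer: -1/107863785 ≈ -9.2709e-9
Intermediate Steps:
1/((5927 + 9658)*((-1*6921))) = 1/(15585*(-6921)) = (1/15585)*(-1/6921) = -1/107863785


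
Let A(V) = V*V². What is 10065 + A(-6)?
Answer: 9849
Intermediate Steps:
A(V) = V³
10065 + A(-6) = 10065 + (-6)³ = 10065 - 216 = 9849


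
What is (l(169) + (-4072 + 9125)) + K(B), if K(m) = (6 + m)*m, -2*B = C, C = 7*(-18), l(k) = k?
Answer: 9569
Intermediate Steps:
C = -126
B = 63 (B = -½*(-126) = 63)
K(m) = m*(6 + m)
(l(169) + (-4072 + 9125)) + K(B) = (169 + (-4072 + 9125)) + 63*(6 + 63) = (169 + 5053) + 63*69 = 5222 + 4347 = 9569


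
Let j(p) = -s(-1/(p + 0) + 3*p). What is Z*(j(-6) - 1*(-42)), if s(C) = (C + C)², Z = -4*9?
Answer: 44284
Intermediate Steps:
Z = -36
s(C) = 4*C² (s(C) = (2*C)² = 4*C²)
j(p) = -4*(-1/p + 3*p)² (j(p) = -4*(-1/(p + 0) + 3*p)² = -4*(-1/p + 3*p)²)
Z*(j(-6) - 1*(-42)) = -36*(-4*(-1 + 3*(-6)²)²/(-6)² - 1*(-42)) = -36*(-4*1/36*(-1 + 3*36)² + 42) = -36*(-4*1/36*(-1 + 108)² + 42) = -36*(-4*1/36*107² + 42) = -36*(-4*1/36*11449 + 42) = -36*(-11449/9 + 42) = -36*(-11071/9) = 44284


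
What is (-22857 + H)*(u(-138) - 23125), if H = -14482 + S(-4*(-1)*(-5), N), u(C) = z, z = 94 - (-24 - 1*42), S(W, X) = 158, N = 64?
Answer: 853861665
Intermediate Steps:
z = 160 (z = 94 - (-24 - 42) = 94 - 1*(-66) = 94 + 66 = 160)
u(C) = 160
H = -14324 (H = -14482 + 158 = -14324)
(-22857 + H)*(u(-138) - 23125) = (-22857 - 14324)*(160 - 23125) = -37181*(-22965) = 853861665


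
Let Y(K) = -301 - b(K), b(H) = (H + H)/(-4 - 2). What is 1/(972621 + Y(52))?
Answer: 3/2917012 ≈ 1.0284e-6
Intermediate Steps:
b(H) = -H/3 (b(H) = (2*H)/(-6) = (2*H)*(-⅙) = -H/3)
Y(K) = -301 + K/3 (Y(K) = -301 - (-1)*K/3 = -301 + K/3)
1/(972621 + Y(52)) = 1/(972621 + (-301 + (⅓)*52)) = 1/(972621 + (-301 + 52/3)) = 1/(972621 - 851/3) = 1/(2917012/3) = 3/2917012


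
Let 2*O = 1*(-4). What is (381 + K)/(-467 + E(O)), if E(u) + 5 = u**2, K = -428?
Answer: 47/468 ≈ 0.10043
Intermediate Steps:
O = -2 (O = (1*(-4))/2 = (1/2)*(-4) = -2)
E(u) = -5 + u**2
(381 + K)/(-467 + E(O)) = (381 - 428)/(-467 + (-5 + (-2)**2)) = -47/(-467 + (-5 + 4)) = -47/(-467 - 1) = -47/(-468) = -47*(-1/468) = 47/468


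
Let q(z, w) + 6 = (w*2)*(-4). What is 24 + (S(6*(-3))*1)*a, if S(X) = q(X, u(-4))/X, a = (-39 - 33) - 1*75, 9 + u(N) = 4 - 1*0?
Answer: 905/3 ≈ 301.67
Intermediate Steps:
u(N) = -5 (u(N) = -9 + (4 - 1*0) = -9 + (4 + 0) = -9 + 4 = -5)
q(z, w) = -6 - 8*w (q(z, w) = -6 + (w*2)*(-4) = -6 + (2*w)*(-4) = -6 - 8*w)
a = -147 (a = -72 - 75 = -147)
S(X) = 34/X (S(X) = (-6 - 8*(-5))/X = (-6 + 40)/X = 34/X)
24 + (S(6*(-3))*1)*a = 24 + ((34/((6*(-3))))*1)*(-147) = 24 + ((34/(-18))*1)*(-147) = 24 + ((34*(-1/18))*1)*(-147) = 24 - 17/9*1*(-147) = 24 - 17/9*(-147) = 24 + 833/3 = 905/3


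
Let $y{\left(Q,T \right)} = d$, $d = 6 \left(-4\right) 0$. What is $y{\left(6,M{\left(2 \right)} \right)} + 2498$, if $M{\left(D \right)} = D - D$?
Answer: $2498$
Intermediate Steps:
$M{\left(D \right)} = 0$
$d = 0$ ($d = \left(-24\right) 0 = 0$)
$y{\left(Q,T \right)} = 0$
$y{\left(6,M{\left(2 \right)} \right)} + 2498 = 0 + 2498 = 2498$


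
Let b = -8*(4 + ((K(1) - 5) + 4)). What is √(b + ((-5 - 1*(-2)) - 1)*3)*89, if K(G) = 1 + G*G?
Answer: 178*I*√13 ≈ 641.79*I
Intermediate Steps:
K(G) = 1 + G²
b = -40 (b = -8*(4 + (((1 + 1²) - 5) + 4)) = -8*(4 + (((1 + 1) - 5) + 4)) = -8*(4 + ((2 - 5) + 4)) = -8*(4 + (-3 + 4)) = -8*(4 + 1) = -8*5 = -40)
√(b + ((-5 - 1*(-2)) - 1)*3)*89 = √(-40 + ((-5 - 1*(-2)) - 1)*3)*89 = √(-40 + ((-5 + 2) - 1)*3)*89 = √(-40 + (-3 - 1)*3)*89 = √(-40 - 4*3)*89 = √(-40 - 12)*89 = √(-52)*89 = (2*I*√13)*89 = 178*I*√13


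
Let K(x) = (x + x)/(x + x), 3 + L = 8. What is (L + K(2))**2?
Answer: 36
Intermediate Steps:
L = 5 (L = -3 + 8 = 5)
K(x) = 1 (K(x) = (2*x)/((2*x)) = (2*x)*(1/(2*x)) = 1)
(L + K(2))**2 = (5 + 1)**2 = 6**2 = 36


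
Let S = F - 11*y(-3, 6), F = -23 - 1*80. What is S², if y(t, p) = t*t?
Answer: 40804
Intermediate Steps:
F = -103 (F = -23 - 80 = -103)
y(t, p) = t²
S = -202 (S = -103 - 11*(-3)² = -103 - 11*9 = -103 - 1*99 = -103 - 99 = -202)
S² = (-202)² = 40804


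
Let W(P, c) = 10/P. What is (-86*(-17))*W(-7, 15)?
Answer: -14620/7 ≈ -2088.6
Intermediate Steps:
(-86*(-17))*W(-7, 15) = (-86*(-17))*(10/(-7)) = 1462*(10*(-⅐)) = 1462*(-10/7) = -14620/7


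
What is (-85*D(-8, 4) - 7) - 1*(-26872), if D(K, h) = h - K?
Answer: 25845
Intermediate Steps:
(-85*D(-8, 4) - 7) - 1*(-26872) = (-85*(4 - 1*(-8)) - 7) - 1*(-26872) = (-85*(4 + 8) - 7) + 26872 = (-85*12 - 7) + 26872 = (-1020 - 7) + 26872 = -1027 + 26872 = 25845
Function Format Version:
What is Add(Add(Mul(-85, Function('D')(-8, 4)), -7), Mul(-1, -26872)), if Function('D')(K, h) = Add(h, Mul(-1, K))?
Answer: 25845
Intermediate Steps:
Add(Add(Mul(-85, Function('D')(-8, 4)), -7), Mul(-1, -26872)) = Add(Add(Mul(-85, Add(4, Mul(-1, -8))), -7), Mul(-1, -26872)) = Add(Add(Mul(-85, Add(4, 8)), -7), 26872) = Add(Add(Mul(-85, 12), -7), 26872) = Add(Add(-1020, -7), 26872) = Add(-1027, 26872) = 25845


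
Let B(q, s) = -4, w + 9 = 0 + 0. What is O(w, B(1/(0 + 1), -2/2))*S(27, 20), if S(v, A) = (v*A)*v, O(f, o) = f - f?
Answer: 0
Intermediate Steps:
w = -9 (w = -9 + (0 + 0) = -9 + 0 = -9)
O(f, o) = 0
S(v, A) = A*v² (S(v, A) = (A*v)*v = A*v²)
O(w, B(1/(0 + 1), -2/2))*S(27, 20) = 0*(20*27²) = 0*(20*729) = 0*14580 = 0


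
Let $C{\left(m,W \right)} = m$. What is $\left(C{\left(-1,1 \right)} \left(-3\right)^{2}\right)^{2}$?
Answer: $81$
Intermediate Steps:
$\left(C{\left(-1,1 \right)} \left(-3\right)^{2}\right)^{2} = \left(- \left(-3\right)^{2}\right)^{2} = \left(\left(-1\right) 9\right)^{2} = \left(-9\right)^{2} = 81$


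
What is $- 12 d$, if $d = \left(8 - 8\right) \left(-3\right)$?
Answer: $0$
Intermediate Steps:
$d = 0$ ($d = 0 \left(-3\right) = 0$)
$- 12 d = \left(-12\right) 0 = 0$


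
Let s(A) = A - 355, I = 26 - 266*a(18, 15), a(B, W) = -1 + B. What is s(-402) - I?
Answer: 3739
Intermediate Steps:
I = -4496 (I = 26 - 266*(-1 + 18) = 26 - 266*17 = 26 - 4522 = -4496)
s(A) = -355 + A
s(-402) - I = (-355 - 402) - 1*(-4496) = -757 + 4496 = 3739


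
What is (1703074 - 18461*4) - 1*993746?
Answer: 635484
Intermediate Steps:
(1703074 - 18461*4) - 1*993746 = (1703074 - 1*73844) - 993746 = (1703074 - 73844) - 993746 = 1629230 - 993746 = 635484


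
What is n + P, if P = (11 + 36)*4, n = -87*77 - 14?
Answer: -6525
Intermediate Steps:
n = -6713 (n = -6699 - 14 = -6713)
P = 188 (P = 47*4 = 188)
n + P = -6713 + 188 = -6525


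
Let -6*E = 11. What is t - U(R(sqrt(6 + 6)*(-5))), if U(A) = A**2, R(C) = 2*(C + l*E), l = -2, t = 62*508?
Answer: 272180/9 + 880*sqrt(3)/3 ≈ 30750.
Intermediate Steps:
E = -11/6 (E = -1/6*11 = -11/6 ≈ -1.8333)
t = 31496
R(C) = 22/3 + 2*C (R(C) = 2*(C - 2*(-11/6)) = 2*(C + 11/3) = 2*(11/3 + C) = 22/3 + 2*C)
t - U(R(sqrt(6 + 6)*(-5))) = 31496 - (22/3 + 2*(sqrt(6 + 6)*(-5)))**2 = 31496 - (22/3 + 2*(sqrt(12)*(-5)))**2 = 31496 - (22/3 + 2*((2*sqrt(3))*(-5)))**2 = 31496 - (22/3 + 2*(-10*sqrt(3)))**2 = 31496 - (22/3 - 20*sqrt(3))**2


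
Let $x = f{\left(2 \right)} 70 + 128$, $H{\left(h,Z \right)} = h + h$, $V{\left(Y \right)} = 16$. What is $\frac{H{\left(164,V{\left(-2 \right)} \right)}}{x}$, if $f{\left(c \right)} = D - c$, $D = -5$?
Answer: $- \frac{164}{181} \approx -0.90608$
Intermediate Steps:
$f{\left(c \right)} = -5 - c$
$H{\left(h,Z \right)} = 2 h$
$x = -362$ ($x = \left(-5 - 2\right) 70 + 128 = \left(-7\right) 70 + 128 = -490 + 128 = -362$)
$\frac{H{\left(164,V{\left(-2 \right)} \right)}}{x} = \frac{2 \cdot 164}{-362} = 328 \left(- \frac{1}{362}\right) = - \frac{164}{181}$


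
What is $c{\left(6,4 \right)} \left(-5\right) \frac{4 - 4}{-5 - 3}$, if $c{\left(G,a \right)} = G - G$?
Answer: $0$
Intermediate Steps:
$c{\left(G,a \right)} = 0$
$c{\left(6,4 \right)} \left(-5\right) \frac{4 - 4}{-5 - 3} = 0 \left(-5\right) \frac{4 - 4}{-5 - 3} = 0 \frac{0}{-8} = 0 \cdot 0 \left(- \frac{1}{8}\right) = 0 \cdot 0 = 0$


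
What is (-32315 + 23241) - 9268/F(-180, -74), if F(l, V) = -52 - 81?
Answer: -171082/19 ≈ -9004.3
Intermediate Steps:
F(l, V) = -133
(-32315 + 23241) - 9268/F(-180, -74) = (-32315 + 23241) - 9268/(-133) = -9074 - 9268*(-1/133) = -9074 + 1324/19 = -171082/19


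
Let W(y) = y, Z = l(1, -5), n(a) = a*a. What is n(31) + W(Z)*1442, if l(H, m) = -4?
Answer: -4807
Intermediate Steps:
n(a) = a²
Z = -4
n(31) + W(Z)*1442 = 31² - 4*1442 = 961 - 5768 = -4807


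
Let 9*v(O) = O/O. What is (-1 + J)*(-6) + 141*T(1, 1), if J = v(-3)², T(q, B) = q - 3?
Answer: -7454/27 ≈ -276.07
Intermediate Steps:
T(q, B) = -3 + q
v(O) = ⅑ (v(O) = (O/O)/9 = (⅑)*1 = ⅑)
J = 1/81 (J = (⅑)² = 1/81 ≈ 0.012346)
(-1 + J)*(-6) + 141*T(1, 1) = (-1 + 1/81)*(-6) + 141*(-3 + 1) = -80/81*(-6) + 141*(-2) = 160/27 - 282 = -7454/27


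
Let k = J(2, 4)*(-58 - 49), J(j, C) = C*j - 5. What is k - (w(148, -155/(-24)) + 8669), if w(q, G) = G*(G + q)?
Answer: -5752825/576 ≈ -9987.5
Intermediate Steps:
J(j, C) = -5 + C*j
k = -321 (k = (-5 + 4*2)*(-58 - 49) = (-5 + 8)*(-107) = 3*(-107) = -321)
k - (w(148, -155/(-24)) + 8669) = -321 - ((-155/(-24))*(-155/(-24) + 148) + 8669) = -321 - ((-155*(-1/24))*(-155*(-1/24) + 148) + 8669) = -321 - (155*(155/24 + 148)/24 + 8669) = -321 - ((155/24)*(3707/24) + 8669) = -321 - (574585/576 + 8669) = -321 - 1*5567929/576 = -321 - 5567929/576 = -5752825/576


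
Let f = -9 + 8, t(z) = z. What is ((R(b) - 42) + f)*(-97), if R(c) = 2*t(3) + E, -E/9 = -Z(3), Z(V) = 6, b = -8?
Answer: -1649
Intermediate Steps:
E = 54 (E = -(-9)*6 = -9*(-6) = 54)
R(c) = 60 (R(c) = 2*3 + 54 = 6 + 54 = 60)
f = -1
((R(b) - 42) + f)*(-97) = ((60 - 42) - 1)*(-97) = (18 - 1)*(-97) = 17*(-97) = -1649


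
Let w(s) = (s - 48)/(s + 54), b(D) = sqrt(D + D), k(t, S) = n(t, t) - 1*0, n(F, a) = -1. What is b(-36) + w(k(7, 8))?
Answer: -49/53 + 6*I*sqrt(2) ≈ -0.92453 + 8.4853*I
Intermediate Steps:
k(t, S) = -1 (k(t, S) = -1 - 1*0 = -1 + 0 = -1)
b(D) = sqrt(2)*sqrt(D) (b(D) = sqrt(2*D) = sqrt(2)*sqrt(D))
w(s) = (-48 + s)/(54 + s)
b(-36) + w(k(7, 8)) = sqrt(2)*sqrt(-36) + (-48 - 1)/(54 - 1) = sqrt(2)*(6*I) - 49/53 = 6*I*sqrt(2) + (1/53)*(-49) = 6*I*sqrt(2) - 49/53 = -49/53 + 6*I*sqrt(2)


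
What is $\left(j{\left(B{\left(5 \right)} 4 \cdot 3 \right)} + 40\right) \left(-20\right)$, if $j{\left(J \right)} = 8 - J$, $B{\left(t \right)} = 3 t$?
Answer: $2640$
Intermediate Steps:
$\left(j{\left(B{\left(5 \right)} 4 \cdot 3 \right)} + 40\right) \left(-20\right) = \left(\left(8 - 3 \cdot 5 \cdot 4 \cdot 3\right) + 40\right) \left(-20\right) = \left(\left(8 - 15 \cdot 4 \cdot 3\right) + 40\right) \left(-20\right) = \left(\left(8 - 60 \cdot 3\right) + 40\right) \left(-20\right) = \left(\left(8 - 180\right) + 40\right) \left(-20\right) = \left(-172 + 40\right) \left(-20\right) = \left(-132\right) \left(-20\right) = 2640$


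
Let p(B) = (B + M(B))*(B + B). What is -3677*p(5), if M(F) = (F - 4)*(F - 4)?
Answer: -220620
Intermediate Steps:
M(F) = (-4 + F)**2 (M(F) = (-4 + F)*(-4 + F) = (-4 + F)**2)
p(B) = 2*B*(B + (-4 + B)**2) (p(B) = (B + (-4 + B)**2)*(B + B) = (B + (-4 + B)**2)*(2*B) = 2*B*(B + (-4 + B)**2))
-3677*p(5) = -7354*5*(5 + (-4 + 5)**2) = -7354*5*(5 + 1**2) = -7354*5*(5 + 1) = -7354*5*6 = -3677*60 = -220620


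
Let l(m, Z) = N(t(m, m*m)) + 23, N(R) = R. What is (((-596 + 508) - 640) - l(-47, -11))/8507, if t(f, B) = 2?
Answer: -753/8507 ≈ -0.088515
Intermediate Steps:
l(m, Z) = 25 (l(m, Z) = 2 + 23 = 25)
(((-596 + 508) - 640) - l(-47, -11))/8507 = (((-596 + 508) - 640) - 1*25)/8507 = ((-88 - 640) - 25)*(1/8507) = (-728 - 25)*(1/8507) = -753*1/8507 = -753/8507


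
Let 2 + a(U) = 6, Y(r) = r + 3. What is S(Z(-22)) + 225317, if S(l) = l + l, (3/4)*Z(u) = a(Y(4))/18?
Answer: 6083575/27 ≈ 2.2532e+5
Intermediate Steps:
Y(r) = 3 + r
a(U) = 4 (a(U) = -2 + 6 = 4)
Z(u) = 8/27 (Z(u) = 4*(4/18)/3 = 4*(4*(1/18))/3 = (4/3)*(2/9) = 8/27)
S(l) = 2*l
S(Z(-22)) + 225317 = 2*(8/27) + 225317 = 16/27 + 225317 = 6083575/27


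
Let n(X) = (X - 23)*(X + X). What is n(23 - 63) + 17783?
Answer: 22823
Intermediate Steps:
n(X) = 2*X*(-23 + X) (n(X) = (-23 + X)*(2*X) = 2*X*(-23 + X))
n(23 - 63) + 17783 = 2*(23 - 63)*(-23 + (23 - 63)) + 17783 = 2*(-40)*(-23 - 40) + 17783 = 2*(-40)*(-63) + 17783 = 5040 + 17783 = 22823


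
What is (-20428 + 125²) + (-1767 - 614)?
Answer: -7184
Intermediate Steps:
(-20428 + 125²) + (-1767 - 614) = (-20428 + 15625) - 2381 = -4803 - 2381 = -7184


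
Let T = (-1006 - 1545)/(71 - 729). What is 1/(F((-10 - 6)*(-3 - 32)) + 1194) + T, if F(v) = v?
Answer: 1118778/288533 ≈ 3.8775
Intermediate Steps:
T = 2551/658 (T = -2551/(-658) = -2551*(-1/658) = 2551/658 ≈ 3.8769)
1/(F((-10 - 6)*(-3 - 32)) + 1194) + T = 1/((-10 - 6)*(-3 - 32) + 1194) + 2551/658 = 1/(-16*(-35) + 1194) + 2551/658 = 1/(560 + 1194) + 2551/658 = 1/1754 + 2551/658 = 1118778/288533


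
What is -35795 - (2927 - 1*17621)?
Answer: -21101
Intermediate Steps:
-35795 - (2927 - 1*17621) = -35795 - (2927 - 17621) = -35795 - 1*(-14694) = -35795 + 14694 = -21101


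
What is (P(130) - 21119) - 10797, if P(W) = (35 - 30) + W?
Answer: -31781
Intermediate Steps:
P(W) = 5 + W
(P(130) - 21119) - 10797 = ((5 + 130) - 21119) - 10797 = (135 - 21119) - 10797 = -20984 - 10797 = -31781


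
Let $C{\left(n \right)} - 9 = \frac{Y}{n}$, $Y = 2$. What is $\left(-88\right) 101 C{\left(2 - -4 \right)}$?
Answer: $- \frac{248864}{3} \approx -82955.0$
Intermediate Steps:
$C{\left(n \right)} = 9 + \frac{2}{n}$
$\left(-88\right) 101 C{\left(2 - -4 \right)} = \left(-88\right) 101 \left(9 + \frac{2}{2 - -4}\right) = - 8888 \left(9 + \frac{2}{2 + 4}\right) = - 8888 \left(9 + \frac{2}{6}\right) = - 8888 \left(9 + 2 \cdot \frac{1}{6}\right) = - 8888 \left(9 + \frac{1}{3}\right) = \left(-8888\right) \frac{28}{3} = - \frac{248864}{3}$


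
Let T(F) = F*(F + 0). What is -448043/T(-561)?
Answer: -448043/314721 ≈ -1.4236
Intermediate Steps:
T(F) = F² (T(F) = F*F = F²)
-448043/T(-561) = -448043/((-561)²) = -448043/314721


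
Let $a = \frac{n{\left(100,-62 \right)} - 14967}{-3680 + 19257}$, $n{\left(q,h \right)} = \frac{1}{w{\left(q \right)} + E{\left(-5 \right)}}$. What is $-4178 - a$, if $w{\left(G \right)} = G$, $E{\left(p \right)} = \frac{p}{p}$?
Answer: $- \frac{6571639640}{1573277} \approx -4177.0$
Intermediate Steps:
$E{\left(p \right)} = 1$
$n{\left(q,h \right)} = \frac{1}{1 + q}$ ($n{\left(q,h \right)} = \frac{1}{q + 1} = \frac{1}{1 + q}$)
$a = - \frac{1511666}{1573277}$ ($a = \frac{\frac{1}{1 + 100} - 14967}{-3680 + 19257} = \frac{\frac{1}{101} - 14967}{15577} = \left(\frac{1}{101} - 14967\right) \frac{1}{15577} = \left(- \frac{1511666}{101}\right) \frac{1}{15577} = - \frac{1511666}{1573277} \approx -0.96084$)
$-4178 - a = -4178 - - \frac{1511666}{1573277} = -4178 + \frac{1511666}{1573277} = - \frac{6571639640}{1573277}$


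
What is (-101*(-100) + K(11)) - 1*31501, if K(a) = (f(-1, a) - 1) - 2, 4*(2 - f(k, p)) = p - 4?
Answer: -85615/4 ≈ -21404.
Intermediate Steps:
f(k, p) = 3 - p/4 (f(k, p) = 2 - (p - 4)/4 = 2 - (-4 + p)/4 = 2 + (1 - p/4) = 3 - p/4)
K(a) = -a/4 (K(a) = ((3 - a/4) - 1) - 2 = (2 - a/4) - 2 = -a/4)
(-101*(-100) + K(11)) - 1*31501 = (-101*(-100) - ¼*11) - 1*31501 = (10100 - 11/4) - 31501 = 40389/4 - 31501 = -85615/4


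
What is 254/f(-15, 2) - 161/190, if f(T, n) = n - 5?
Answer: -48743/570 ≈ -85.514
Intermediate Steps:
f(T, n) = -5 + n
254/f(-15, 2) - 161/190 = 254/(-5 + 2) - 161/190 = 254/(-3) - 161*1/190 = 254*(-⅓) - 161/190 = -254/3 - 161/190 = -48743/570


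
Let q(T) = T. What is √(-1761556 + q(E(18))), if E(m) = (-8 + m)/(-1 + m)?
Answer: I*√509089514/17 ≈ 1327.2*I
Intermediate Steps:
E(m) = (-8 + m)/(-1 + m)
√(-1761556 + q(E(18))) = √(-1761556 + (-8 + 18)/(-1 + 18)) = √(-1761556 + 10/17) = √(-29946442/17) = I*√509089514/17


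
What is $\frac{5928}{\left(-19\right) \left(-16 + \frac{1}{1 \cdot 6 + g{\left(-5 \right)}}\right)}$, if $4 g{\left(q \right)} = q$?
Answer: $\frac{494}{25} \approx 19.76$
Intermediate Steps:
$g{\left(q \right)} = \frac{q}{4}$
$\frac{5928}{\left(-19\right) \left(-16 + \frac{1}{1 \cdot 6 + g{\left(-5 \right)}}\right)} = \frac{5928}{\left(-19\right) \left(-16 + \frac{1}{1 \cdot 6 + \frac{1}{4} \left(-5\right)}\right)} = \frac{5928}{\left(-19\right) \left(-16 + \frac{1}{6 - \frac{5}{4}}\right)} = \frac{5928}{\left(-19\right) \left(-16 + \frac{1}{\frac{19}{4}}\right)} = \frac{5928}{\left(-19\right) \left(-16 + \frac{4}{19}\right)} = \frac{5928}{\left(-19\right) \left(- \frac{300}{19}\right)} = \frac{5928}{300} = 5928 \cdot \frac{1}{300} = \frac{494}{25}$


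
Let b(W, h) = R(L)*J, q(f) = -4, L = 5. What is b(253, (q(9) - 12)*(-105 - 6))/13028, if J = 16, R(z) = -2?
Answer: -8/3257 ≈ -0.0024562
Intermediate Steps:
b(W, h) = -32 (b(W, h) = -2*16 = -32)
b(253, (q(9) - 12)*(-105 - 6))/13028 = -32/13028 = -32*1/13028 = -8/3257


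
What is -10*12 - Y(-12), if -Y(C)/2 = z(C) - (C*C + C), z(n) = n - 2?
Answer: -412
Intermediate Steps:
z(n) = -2 + n
Y(C) = 4 + 2*C² (Y(C) = -2*((-2 + C) - (C*C + C)) = -2*((-2 + C) - (C² + C)) = -2*((-2 + C) - (C + C²)) = -2*((-2 + C) + (-C - C²)) = -2*(-2 - C²) = 4 + 2*C²)
-10*12 - Y(-12) = -10*12 - (4 + 2*(-12)²) = -120 - (4 + 2*144) = -120 - (4 + 288) = -120 - 1*292 = -120 - 292 = -412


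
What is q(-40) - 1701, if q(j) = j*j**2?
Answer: -65701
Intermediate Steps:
q(j) = j**3
q(-40) - 1701 = (-40)**3 - 1701 = -64000 - 1701 = -65701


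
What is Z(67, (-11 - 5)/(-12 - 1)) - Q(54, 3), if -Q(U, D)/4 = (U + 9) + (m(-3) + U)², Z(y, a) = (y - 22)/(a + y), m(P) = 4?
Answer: 12159581/887 ≈ 13709.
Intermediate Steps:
Z(y, a) = (-22 + y)/(a + y)
Q(U, D) = -36 - 4*U - 4*(4 + U)² (Q(U, D) = -4*((U + 9) + (4 + U)²) = -4*((9 + U) + (4 + U)²) = -4*(9 + U + (4 + U)²) = -36 - 4*U - 4*(4 + U)²)
Z(67, (-11 - 5)/(-12 - 1)) - Q(54, 3) = (-22 + 67)/((-11 - 5)/(-12 - 1) + 67) - (-36 - 4*54 - 4*(4 + 54)²) = 45/(-16/(-13) + 67) - (-36 - 216 - 4*58²) = 45/(-16*(-1/13) + 67) - (-36 - 216 - 4*3364) = 45/(16/13 + 67) - (-36 - 216 - 13456) = 45/(887/13) - 1*(-13708) = (13/887)*45 + 13708 = 585/887 + 13708 = 12159581/887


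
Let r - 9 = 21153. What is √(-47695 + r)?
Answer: 13*I*√157 ≈ 162.89*I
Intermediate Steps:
r = 21162 (r = 9 + 21153 = 21162)
√(-47695 + r) = √(-47695 + 21162) = √(-26533) = 13*I*√157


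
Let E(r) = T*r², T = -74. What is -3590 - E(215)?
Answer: 3417060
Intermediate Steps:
E(r) = -74*r²
-3590 - E(215) = -3590 - (-74)*215² = -3590 - (-74)*46225 = -3590 - 1*(-3420650) = -3590 + 3420650 = 3417060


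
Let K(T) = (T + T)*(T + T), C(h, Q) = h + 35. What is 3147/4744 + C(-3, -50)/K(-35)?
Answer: 3893027/5811400 ≈ 0.66990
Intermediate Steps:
C(h, Q) = 35 + h
K(T) = 4*T**2 (K(T) = (2*T)*(2*T) = 4*T**2)
3147/4744 + C(-3, -50)/K(-35) = 3147/4744 + (35 - 3)/((4*(-35)**2)) = 3147*(1/4744) + 32/((4*1225)) = 3147/4744 + 32/4900 = 3147/4744 + 32*(1/4900) = 3147/4744 + 8/1225 = 3893027/5811400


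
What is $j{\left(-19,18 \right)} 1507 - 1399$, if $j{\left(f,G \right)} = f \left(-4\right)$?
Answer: $113133$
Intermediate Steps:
$j{\left(f,G \right)} = - 4 f$
$j{\left(-19,18 \right)} 1507 - 1399 = \left(-4\right) \left(-19\right) 1507 - 1399 = 76 \cdot 1507 - 1399 = 114532 - 1399 = 113133$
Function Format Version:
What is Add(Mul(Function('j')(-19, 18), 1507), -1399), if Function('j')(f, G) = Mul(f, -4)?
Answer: 113133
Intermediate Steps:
Function('j')(f, G) = Mul(-4, f)
Add(Mul(Function('j')(-19, 18), 1507), -1399) = Add(Mul(Mul(-4, -19), 1507), -1399) = Add(Mul(76, 1507), -1399) = Add(114532, -1399) = 113133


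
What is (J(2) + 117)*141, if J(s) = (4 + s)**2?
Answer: 21573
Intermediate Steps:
(J(2) + 117)*141 = ((4 + 2)**2 + 117)*141 = (6**2 + 117)*141 = (36 + 117)*141 = 153*141 = 21573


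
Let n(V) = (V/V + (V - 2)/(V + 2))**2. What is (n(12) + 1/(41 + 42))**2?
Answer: 144024001/16540489 ≈ 8.7074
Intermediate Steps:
n(V) = (1 + (-2 + V)/(2 + V))**2
(n(12) + 1/(41 + 42))**2 = (4*12**2/(2 + 12)**2 + 1/(41 + 42))**2 = (4*144/14**2 + 1/83)**2 = (4*144*(1/196) + 1/83)**2 = (144/49 + 1/83)**2 = (12001/4067)**2 = 144024001/16540489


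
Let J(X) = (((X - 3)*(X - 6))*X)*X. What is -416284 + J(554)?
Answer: 92672256084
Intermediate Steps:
J(X) = X²*(-6 + X)*(-3 + X) (J(X) = (((-3 + X)*(-6 + X))*X)*X = (((-6 + X)*(-3 + X))*X)*X = (X*(-6 + X)*(-3 + X))*X = X²*(-6 + X)*(-3 + X))
-416284 + J(554) = -416284 + 554²*(18 + 554² - 9*554) = -416284 + 306916*(18 + 306916 - 4986) = -416284 + 306916*301948 = -416284 + 92672672368 = 92672256084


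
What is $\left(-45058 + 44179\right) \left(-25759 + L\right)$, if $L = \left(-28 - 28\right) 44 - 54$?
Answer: $24855483$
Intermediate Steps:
$L = -2518$ ($L = \left(-56\right) 44 - 54 = -2464 - 54 = -2518$)
$\left(-45058 + 44179\right) \left(-25759 + L\right) = \left(-45058 + 44179\right) \left(-25759 - 2518\right) = \left(-879\right) \left(-28277\right) = 24855483$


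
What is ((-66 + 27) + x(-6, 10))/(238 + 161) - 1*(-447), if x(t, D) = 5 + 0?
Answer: 178319/399 ≈ 446.91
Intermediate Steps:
x(t, D) = 5
((-66 + 27) + x(-6, 10))/(238 + 161) - 1*(-447) = ((-66 + 27) + 5)/(238 + 161) - 1*(-447) = (-39 + 5)/399 + 447 = -34*1/399 + 447 = -34/399 + 447 = 178319/399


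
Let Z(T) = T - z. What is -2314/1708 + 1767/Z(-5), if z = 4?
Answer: -506477/2562 ≈ -197.69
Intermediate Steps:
Z(T) = -4 + T (Z(T) = T - 1*4 = T - 4 = -4 + T)
-2314/1708 + 1767/Z(-5) = -2314/1708 + 1767/(-4 - 5) = -2314*1/1708 + 1767/(-9) = -1157/854 + 1767*(-⅑) = -1157/854 - 589/3 = -506477/2562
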